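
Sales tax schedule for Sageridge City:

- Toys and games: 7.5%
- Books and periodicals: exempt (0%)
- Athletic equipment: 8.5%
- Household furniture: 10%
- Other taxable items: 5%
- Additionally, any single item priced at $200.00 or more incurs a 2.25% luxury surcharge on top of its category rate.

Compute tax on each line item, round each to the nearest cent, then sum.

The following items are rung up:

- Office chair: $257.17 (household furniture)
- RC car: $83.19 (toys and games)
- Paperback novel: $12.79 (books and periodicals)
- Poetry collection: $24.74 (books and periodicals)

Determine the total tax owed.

Office chair $257.17: household furniture → 10% + 2.25% surcharge = 12.25% → $31.50
RC car $83.19: toys and games → 7.5% → $6.24
Paperback novel $12.79: books and periodicals → 0% → $0.00
Poetry collection $24.74: books and periodicals → 0% → $0.00
Total tax = $31.50 + $6.24 = $37.74

$37.74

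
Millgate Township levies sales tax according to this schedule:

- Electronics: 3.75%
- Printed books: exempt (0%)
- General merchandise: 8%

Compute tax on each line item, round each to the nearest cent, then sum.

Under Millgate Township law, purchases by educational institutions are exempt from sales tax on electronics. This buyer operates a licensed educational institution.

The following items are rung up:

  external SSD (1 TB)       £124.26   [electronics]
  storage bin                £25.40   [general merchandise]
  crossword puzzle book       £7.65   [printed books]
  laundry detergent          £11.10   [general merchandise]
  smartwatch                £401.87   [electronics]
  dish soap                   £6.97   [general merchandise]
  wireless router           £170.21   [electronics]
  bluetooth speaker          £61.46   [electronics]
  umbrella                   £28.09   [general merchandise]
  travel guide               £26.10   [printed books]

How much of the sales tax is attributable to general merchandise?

Storage bin £25.40: general merchandise → 8% → £2.03
Laundry detergent £11.10: general merchandise → 8% → £0.89
Dish soap £6.97: general merchandise → 8% → £0.56
Umbrella £28.09: general merchandise → 8% → £2.25
Tax on general merchandise = £2.03 + £0.89 + £0.56 + £2.25 = £5.73

£5.73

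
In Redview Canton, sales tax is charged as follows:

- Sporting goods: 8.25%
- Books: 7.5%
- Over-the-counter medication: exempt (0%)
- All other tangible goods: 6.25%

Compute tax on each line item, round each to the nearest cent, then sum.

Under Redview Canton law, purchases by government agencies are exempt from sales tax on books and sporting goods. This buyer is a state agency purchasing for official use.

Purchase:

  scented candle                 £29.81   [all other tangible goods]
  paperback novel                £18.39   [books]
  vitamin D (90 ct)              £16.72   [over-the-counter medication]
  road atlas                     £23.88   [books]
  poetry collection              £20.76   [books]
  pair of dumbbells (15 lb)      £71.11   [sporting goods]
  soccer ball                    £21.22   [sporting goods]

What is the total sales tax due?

£1.86

Scented candle £29.81: all other tangible goods → 6.25% → £1.86
Paperback novel £18.39: books, buyer-exempt → 0% → £0.00
Vitamin D (90 ct) £16.72: over-the-counter medication → 0% → £0.00
Road atlas £23.88: books, buyer-exempt → 0% → £0.00
Poetry collection £20.76: books, buyer-exempt → 0% → £0.00
Pair of dumbbells (15 lb) £71.11: sporting goods, buyer-exempt → 0% → £0.00
Soccer ball £21.22: sporting goods, buyer-exempt → 0% → £0.00
Total tax = £1.86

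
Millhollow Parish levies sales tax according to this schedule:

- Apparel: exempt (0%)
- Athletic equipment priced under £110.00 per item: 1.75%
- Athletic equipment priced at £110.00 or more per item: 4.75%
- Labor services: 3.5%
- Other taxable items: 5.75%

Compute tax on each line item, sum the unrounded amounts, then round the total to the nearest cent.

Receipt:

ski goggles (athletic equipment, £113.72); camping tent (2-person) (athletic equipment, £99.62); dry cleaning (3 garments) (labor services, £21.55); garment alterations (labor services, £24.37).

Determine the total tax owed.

£8.75

Ski goggles £113.72: athletic equipment, £110.00 or more → 4.75% → £5.4017
Camping tent (2-person) £99.62: athletic equipment, under £110.00 → 1.75% → £1.74335
Dry cleaning (3 garments) £21.55: labor services → 3.5% → £0.75425
Garment alterations £24.37: labor services → 3.5% → £0.85295
Unrounded tax sum = £8.75225 → £8.75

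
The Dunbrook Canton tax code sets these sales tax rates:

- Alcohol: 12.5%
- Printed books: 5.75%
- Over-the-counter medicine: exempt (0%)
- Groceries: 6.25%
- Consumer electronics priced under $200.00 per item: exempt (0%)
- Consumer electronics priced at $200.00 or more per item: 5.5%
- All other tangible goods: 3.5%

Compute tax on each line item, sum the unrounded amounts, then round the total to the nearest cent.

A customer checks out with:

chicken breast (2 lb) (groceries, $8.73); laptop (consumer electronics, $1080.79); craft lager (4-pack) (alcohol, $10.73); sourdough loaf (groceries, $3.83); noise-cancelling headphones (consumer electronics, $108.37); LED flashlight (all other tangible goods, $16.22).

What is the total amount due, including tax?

$1290.81

Chicken breast (2 lb) $8.73: groceries → 6.25% → $0.545625
Laptop $1080.79: consumer electronics, $200.00 or more → 5.5% → $59.44345
Craft lager (4-pack) $10.73: alcohol → 12.5% → $1.34125
Sourdough loaf $3.83: groceries → 6.25% → $0.239375
Noise-cancelling headphones $108.37: consumer electronics, under $200.00 → 0% → $0.00
LED flashlight $16.22: all other tangible goods → 3.5% → $0.5677
Subtotal = $1228.67; unrounded tax = $62.1374 → $62.14; total due = $1290.81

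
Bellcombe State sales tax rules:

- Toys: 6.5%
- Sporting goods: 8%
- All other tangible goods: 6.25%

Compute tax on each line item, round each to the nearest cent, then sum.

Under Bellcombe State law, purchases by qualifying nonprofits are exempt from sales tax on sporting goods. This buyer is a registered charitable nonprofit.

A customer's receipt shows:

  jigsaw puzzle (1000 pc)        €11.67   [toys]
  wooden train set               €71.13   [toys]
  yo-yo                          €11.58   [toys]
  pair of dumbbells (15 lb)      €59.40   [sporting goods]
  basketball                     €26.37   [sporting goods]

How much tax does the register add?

Jigsaw puzzle (1000 pc) €11.67: toys → 6.5% → €0.76
Wooden train set €71.13: toys → 6.5% → €4.62
Yo-yo €11.58: toys → 6.5% → €0.75
Pair of dumbbells (15 lb) €59.40: sporting goods, buyer-exempt → 0% → €0.00
Basketball €26.37: sporting goods, buyer-exempt → 0% → €0.00
Total tax = €0.76 + €4.62 + €0.75 = €6.13

€6.13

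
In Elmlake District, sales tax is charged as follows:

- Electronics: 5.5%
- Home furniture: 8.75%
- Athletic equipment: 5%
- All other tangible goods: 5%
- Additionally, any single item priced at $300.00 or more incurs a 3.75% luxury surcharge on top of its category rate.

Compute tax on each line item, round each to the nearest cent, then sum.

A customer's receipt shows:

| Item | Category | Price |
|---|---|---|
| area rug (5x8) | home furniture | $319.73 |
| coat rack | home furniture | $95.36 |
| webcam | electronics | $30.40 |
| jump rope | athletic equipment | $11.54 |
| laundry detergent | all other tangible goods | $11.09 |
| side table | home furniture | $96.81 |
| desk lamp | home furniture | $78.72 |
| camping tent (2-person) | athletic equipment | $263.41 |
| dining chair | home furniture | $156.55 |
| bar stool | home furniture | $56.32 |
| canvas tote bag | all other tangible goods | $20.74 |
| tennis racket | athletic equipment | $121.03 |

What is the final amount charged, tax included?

Area rug (5x8) $319.73: home furniture → 8.75% + 3.75% surcharge = 12.5% → $39.97
Coat rack $95.36: home furniture → 8.75% → $8.34
Webcam $30.40: electronics → 5.5% → $1.67
Jump rope $11.54: athletic equipment → 5% → $0.58
Laundry detergent $11.09: all other tangible goods → 5% → $0.55
Side table $96.81: home furniture → 8.75% → $8.47
Desk lamp $78.72: home furniture → 8.75% → $6.89
Camping tent (2-person) $263.41: athletic equipment → 5% → $13.17
Dining chair $156.55: home furniture → 8.75% → $13.70
Bar stool $56.32: home furniture → 8.75% → $4.93
Canvas tote bag $20.74: all other tangible goods → 5% → $1.04
Tennis racket $121.03: athletic equipment → 5% → $6.05
Subtotal = $1261.70; tax = $105.36; total due = $1367.06

$1367.06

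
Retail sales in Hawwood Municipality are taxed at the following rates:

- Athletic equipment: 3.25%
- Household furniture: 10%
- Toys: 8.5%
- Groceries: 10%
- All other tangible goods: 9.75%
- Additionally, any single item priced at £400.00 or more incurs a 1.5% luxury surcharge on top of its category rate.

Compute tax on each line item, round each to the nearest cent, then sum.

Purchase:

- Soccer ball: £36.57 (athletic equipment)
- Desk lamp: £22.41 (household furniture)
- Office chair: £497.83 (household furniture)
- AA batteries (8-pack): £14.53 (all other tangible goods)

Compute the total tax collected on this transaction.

Soccer ball £36.57: athletic equipment → 3.25% → £1.19
Desk lamp £22.41: household furniture → 10% → £2.24
Office chair £497.83: household furniture → 10% + 1.5% surcharge = 11.5% → £57.25
AA batteries (8-pack) £14.53: all other tangible goods → 9.75% → £1.42
Total tax = £1.19 + £2.24 + £57.25 + £1.42 = £62.10

£62.10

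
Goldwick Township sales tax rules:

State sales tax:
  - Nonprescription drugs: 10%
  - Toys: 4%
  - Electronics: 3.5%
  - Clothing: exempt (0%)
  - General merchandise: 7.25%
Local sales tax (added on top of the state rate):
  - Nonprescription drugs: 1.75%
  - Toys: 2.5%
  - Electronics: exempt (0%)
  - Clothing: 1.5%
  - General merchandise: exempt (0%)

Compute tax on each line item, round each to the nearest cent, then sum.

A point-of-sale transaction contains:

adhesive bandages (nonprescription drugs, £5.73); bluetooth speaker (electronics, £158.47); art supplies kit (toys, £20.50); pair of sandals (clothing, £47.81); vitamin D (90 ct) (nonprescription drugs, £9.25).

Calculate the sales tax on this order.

Adhesive bandages £5.73: nonprescription drugs → 10% + 1.75% local = 11.75% → £0.67
Bluetooth speaker £158.47: electronics → 3.5% + 0% local = 3.5% → £5.55
Art supplies kit £20.50: toys → 4% + 2.5% local = 6.5% → £1.33
Pair of sandals £47.81: clothing → 0% + 1.5% local = 1.5% → £0.72
Vitamin D (90 ct) £9.25: nonprescription drugs → 10% + 1.75% local = 11.75% → £1.09
Total tax = £0.67 + £5.55 + £1.33 + £0.72 + £1.09 = £9.36

£9.36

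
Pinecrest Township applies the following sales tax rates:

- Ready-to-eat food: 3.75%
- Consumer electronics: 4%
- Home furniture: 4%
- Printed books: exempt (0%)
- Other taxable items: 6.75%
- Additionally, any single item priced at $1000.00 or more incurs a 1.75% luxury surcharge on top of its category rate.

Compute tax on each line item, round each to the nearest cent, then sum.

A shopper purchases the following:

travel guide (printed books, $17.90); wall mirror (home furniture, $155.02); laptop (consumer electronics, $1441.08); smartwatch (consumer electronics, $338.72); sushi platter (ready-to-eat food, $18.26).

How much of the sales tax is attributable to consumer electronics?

$96.41

Laptop $1441.08: consumer electronics → 4% + 1.75% surcharge = 5.75% → $82.86
Smartwatch $338.72: consumer electronics → 4% → $13.55
Tax on consumer electronics = $82.86 + $13.55 = $96.41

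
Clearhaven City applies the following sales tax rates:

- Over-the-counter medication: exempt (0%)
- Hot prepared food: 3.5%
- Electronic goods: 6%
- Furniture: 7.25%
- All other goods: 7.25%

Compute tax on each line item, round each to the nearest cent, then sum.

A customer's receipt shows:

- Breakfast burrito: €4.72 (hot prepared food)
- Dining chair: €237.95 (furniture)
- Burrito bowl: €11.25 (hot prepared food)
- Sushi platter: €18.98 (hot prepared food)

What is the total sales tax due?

Breakfast burrito €4.72: hot prepared food → 3.5% → €0.17
Dining chair €237.95: furniture → 7.25% → €17.25
Burrito bowl €11.25: hot prepared food → 3.5% → €0.39
Sushi platter €18.98: hot prepared food → 3.5% → €0.66
Total tax = €0.17 + €17.25 + €0.39 + €0.66 = €18.47

€18.47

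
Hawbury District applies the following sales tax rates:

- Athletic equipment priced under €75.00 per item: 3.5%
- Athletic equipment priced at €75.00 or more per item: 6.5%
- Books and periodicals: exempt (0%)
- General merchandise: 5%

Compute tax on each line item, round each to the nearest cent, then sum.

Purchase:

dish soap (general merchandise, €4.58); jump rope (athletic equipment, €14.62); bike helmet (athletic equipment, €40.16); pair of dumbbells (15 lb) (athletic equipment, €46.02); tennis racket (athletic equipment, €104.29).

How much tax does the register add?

€10.54

Dish soap €4.58: general merchandise → 5% → €0.23
Jump rope €14.62: athletic equipment, under €75.00 → 3.5% → €0.51
Bike helmet €40.16: athletic equipment, under €75.00 → 3.5% → €1.41
Pair of dumbbells (15 lb) €46.02: athletic equipment, under €75.00 → 3.5% → €1.61
Tennis racket €104.29: athletic equipment, €75.00 or more → 6.5% → €6.78
Total tax = €0.23 + €0.51 + €1.41 + €1.61 + €6.78 = €10.54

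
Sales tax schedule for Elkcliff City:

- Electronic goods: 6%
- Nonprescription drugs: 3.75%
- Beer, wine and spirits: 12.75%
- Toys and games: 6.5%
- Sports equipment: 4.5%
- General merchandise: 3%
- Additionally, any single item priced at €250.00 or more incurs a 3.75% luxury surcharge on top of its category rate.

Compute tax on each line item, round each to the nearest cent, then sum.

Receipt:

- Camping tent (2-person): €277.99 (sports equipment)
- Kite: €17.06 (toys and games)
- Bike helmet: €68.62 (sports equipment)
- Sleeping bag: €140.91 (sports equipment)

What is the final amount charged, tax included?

€538.05

Camping tent (2-person) €277.99: sports equipment → 4.5% + 3.75% surcharge = 8.25% → €22.93
Kite €17.06: toys and games → 6.5% → €1.11
Bike helmet €68.62: sports equipment → 4.5% → €3.09
Sleeping bag €140.91: sports equipment → 4.5% → €6.34
Subtotal = €504.58; tax = €33.47; total due = €538.05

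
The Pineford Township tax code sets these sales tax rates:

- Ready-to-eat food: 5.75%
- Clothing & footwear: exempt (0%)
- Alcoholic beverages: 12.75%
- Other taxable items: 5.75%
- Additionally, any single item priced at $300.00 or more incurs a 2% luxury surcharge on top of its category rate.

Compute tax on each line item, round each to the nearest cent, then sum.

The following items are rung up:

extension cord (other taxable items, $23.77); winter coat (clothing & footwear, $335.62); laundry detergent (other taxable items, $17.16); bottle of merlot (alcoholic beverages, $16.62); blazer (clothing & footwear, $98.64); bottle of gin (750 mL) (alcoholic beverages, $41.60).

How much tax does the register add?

Extension cord $23.77: other taxable items → 5.75% → $1.37
Winter coat $335.62: clothing & footwear → 0% + 2% surcharge = 2% → $6.71
Laundry detergent $17.16: other taxable items → 5.75% → $0.99
Bottle of merlot $16.62: alcoholic beverages → 12.75% → $2.12
Blazer $98.64: clothing & footwear → 0% → $0.00
Bottle of gin (750 mL) $41.60: alcoholic beverages → 12.75% → $5.30
Total tax = $1.37 + $6.71 + $0.99 + $2.12 + $5.30 = $16.49

$16.49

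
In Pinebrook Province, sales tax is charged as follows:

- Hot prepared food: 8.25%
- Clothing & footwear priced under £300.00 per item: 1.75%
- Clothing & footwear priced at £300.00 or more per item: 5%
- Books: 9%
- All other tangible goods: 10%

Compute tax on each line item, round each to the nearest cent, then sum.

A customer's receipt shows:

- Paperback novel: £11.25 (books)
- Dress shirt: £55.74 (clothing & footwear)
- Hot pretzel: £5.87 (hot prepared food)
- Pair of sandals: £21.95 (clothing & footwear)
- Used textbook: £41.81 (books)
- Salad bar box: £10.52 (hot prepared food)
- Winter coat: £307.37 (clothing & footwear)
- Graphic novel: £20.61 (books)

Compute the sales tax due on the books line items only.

£6.62

Paperback novel £11.25: books → 9% → £1.01
Used textbook £41.81: books → 9% → £3.76
Graphic novel £20.61: books → 9% → £1.85
Tax on books = £1.01 + £3.76 + £1.85 = £6.62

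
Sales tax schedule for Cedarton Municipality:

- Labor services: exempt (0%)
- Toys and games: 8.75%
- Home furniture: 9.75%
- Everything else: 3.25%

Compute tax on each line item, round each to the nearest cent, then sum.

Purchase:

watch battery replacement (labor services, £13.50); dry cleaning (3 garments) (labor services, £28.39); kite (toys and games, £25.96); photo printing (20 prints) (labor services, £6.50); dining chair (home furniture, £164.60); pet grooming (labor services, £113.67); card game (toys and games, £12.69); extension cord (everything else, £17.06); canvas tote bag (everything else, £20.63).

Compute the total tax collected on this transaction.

Watch battery replacement £13.50: labor services → 0% → £0.00
Dry cleaning (3 garments) £28.39: labor services → 0% → £0.00
Kite £25.96: toys and games → 8.75% → £2.27
Photo printing (20 prints) £6.50: labor services → 0% → £0.00
Dining chair £164.60: home furniture → 9.75% → £16.05
Pet grooming £113.67: labor services → 0% → £0.00
Card game £12.69: toys and games → 8.75% → £1.11
Extension cord £17.06: everything else → 3.25% → £0.55
Canvas tote bag £20.63: everything else → 3.25% → £0.67
Total tax = £2.27 + £16.05 + £1.11 + £0.55 + £0.67 = £20.65

£20.65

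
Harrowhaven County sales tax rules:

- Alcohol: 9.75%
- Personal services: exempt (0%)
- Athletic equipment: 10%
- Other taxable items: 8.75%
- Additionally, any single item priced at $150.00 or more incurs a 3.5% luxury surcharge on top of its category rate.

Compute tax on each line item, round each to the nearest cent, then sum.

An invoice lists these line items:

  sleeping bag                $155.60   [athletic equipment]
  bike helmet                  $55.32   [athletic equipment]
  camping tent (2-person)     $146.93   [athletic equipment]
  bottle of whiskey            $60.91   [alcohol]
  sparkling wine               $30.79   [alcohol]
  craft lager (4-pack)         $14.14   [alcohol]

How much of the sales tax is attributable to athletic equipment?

$41.23

Sleeping bag $155.60: athletic equipment → 10% + 3.5% surcharge = 13.5% → $21.01
Bike helmet $55.32: athletic equipment → 10% → $5.53
Camping tent (2-person) $146.93: athletic equipment → 10% → $14.69
Tax on athletic equipment = $21.01 + $5.53 + $14.69 = $41.23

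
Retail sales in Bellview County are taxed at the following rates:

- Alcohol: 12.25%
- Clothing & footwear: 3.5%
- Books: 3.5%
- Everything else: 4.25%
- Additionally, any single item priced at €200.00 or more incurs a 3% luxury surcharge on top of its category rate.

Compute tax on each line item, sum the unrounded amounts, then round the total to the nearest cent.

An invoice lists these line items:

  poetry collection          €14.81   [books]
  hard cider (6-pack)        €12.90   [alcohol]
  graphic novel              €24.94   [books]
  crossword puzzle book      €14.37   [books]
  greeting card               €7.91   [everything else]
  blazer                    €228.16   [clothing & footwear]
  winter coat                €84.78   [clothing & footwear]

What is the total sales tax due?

€21.61

Poetry collection €14.81: books → 3.5% → €0.51835
Hard cider (6-pack) €12.90: alcohol → 12.25% → €1.58025
Graphic novel €24.94: books → 3.5% → €0.8729
Crossword puzzle book €14.37: books → 3.5% → €0.50295
Greeting card €7.91: everything else → 4.25% → €0.336175
Blazer €228.16: clothing & footwear → 3.5% + 3% surcharge = 6.5% → €14.8304
Winter coat €84.78: clothing & footwear → 3.5% → €2.9673
Unrounded tax sum = €21.608325 → €21.61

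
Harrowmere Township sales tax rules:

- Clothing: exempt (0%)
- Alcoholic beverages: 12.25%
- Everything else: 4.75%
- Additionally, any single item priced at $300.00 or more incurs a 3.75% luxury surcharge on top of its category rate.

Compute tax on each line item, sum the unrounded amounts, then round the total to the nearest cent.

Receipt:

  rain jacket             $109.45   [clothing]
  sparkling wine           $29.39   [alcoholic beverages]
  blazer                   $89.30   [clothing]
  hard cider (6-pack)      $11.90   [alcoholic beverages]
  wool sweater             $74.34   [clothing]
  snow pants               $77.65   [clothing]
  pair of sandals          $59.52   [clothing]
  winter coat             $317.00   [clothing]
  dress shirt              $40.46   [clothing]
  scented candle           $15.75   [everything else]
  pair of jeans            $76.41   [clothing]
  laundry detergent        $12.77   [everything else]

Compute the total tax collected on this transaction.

Rain jacket $109.45: clothing → 0% → $0.00
Sparkling wine $29.39: alcoholic beverages → 12.25% → $3.600275
Blazer $89.30: clothing → 0% → $0.00
Hard cider (6-pack) $11.90: alcoholic beverages → 12.25% → $1.45775
Wool sweater $74.34: clothing → 0% → $0.00
Snow pants $77.65: clothing → 0% → $0.00
Pair of sandals $59.52: clothing → 0% → $0.00
Winter coat $317.00: clothing → 0% + 3.75% surcharge = 3.75% → $11.8875
Dress shirt $40.46: clothing → 0% → $0.00
Scented candle $15.75: everything else → 4.75% → $0.748125
Pair of jeans $76.41: clothing → 0% → $0.00
Laundry detergent $12.77: everything else → 4.75% → $0.606575
Unrounded tax sum = $18.300225 → $18.30

$18.30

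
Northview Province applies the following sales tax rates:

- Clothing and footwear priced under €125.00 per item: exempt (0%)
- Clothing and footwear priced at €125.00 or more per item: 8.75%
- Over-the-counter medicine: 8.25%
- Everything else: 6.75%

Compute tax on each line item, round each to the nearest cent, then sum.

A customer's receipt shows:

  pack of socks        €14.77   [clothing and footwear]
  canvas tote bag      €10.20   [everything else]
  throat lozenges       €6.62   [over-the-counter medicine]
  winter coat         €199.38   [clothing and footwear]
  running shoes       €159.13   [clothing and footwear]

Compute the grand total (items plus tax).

€422.71

Pack of socks €14.77: clothing and footwear, under €125.00 → 0% → €0.00
Canvas tote bag €10.20: everything else → 6.75% → €0.69
Throat lozenges €6.62: over-the-counter medicine → 8.25% → €0.55
Winter coat €199.38: clothing and footwear, €125.00 or more → 8.75% → €17.45
Running shoes €159.13: clothing and footwear, €125.00 or more → 8.75% → €13.92
Subtotal = €390.10; tax = €32.61; total due = €422.71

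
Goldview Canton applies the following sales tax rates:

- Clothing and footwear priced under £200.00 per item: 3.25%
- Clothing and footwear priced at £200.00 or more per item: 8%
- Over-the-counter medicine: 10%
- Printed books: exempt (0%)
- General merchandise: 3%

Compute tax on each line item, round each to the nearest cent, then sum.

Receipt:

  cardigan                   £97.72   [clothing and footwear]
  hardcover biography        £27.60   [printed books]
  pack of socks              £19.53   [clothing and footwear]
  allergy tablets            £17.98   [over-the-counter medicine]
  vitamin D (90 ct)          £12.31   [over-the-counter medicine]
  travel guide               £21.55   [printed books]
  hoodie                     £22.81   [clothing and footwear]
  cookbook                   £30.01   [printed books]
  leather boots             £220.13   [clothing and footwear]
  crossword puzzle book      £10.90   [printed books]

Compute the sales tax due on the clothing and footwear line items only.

£22.16

Cardigan £97.72: clothing and footwear, under £200.00 → 3.25% → £3.18
Pack of socks £19.53: clothing and footwear, under £200.00 → 3.25% → £0.63
Hoodie £22.81: clothing and footwear, under £200.00 → 3.25% → £0.74
Leather boots £220.13: clothing and footwear, £200.00 or more → 8% → £17.61
Tax on clothing and footwear = £3.18 + £0.63 + £0.74 + £17.61 = £22.16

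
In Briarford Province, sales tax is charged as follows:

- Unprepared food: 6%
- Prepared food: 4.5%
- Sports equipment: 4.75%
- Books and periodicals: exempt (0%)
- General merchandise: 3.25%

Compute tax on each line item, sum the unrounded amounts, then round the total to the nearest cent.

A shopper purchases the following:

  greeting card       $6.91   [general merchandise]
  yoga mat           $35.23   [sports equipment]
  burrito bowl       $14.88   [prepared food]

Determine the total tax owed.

Greeting card $6.91: general merchandise → 3.25% → $0.224575
Yoga mat $35.23: sports equipment → 4.75% → $1.673425
Burrito bowl $14.88: prepared food → 4.5% → $0.6696
Unrounded tax sum = $2.5676 → $2.57

$2.57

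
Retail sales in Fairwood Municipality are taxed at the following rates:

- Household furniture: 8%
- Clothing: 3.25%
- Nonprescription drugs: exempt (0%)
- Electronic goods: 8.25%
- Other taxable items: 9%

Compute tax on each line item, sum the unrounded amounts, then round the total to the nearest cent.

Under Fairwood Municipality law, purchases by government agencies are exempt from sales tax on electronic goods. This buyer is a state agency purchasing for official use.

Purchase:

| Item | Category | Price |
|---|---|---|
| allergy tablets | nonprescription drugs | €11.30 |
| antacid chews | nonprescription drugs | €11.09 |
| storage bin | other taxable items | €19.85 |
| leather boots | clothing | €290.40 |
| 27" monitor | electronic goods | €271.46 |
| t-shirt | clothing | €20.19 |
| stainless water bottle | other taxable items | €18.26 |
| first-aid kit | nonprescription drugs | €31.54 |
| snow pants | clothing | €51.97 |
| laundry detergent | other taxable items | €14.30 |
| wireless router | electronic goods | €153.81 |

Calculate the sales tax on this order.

Allergy tablets €11.30: nonprescription drugs → 0% → €0.00
Antacid chews €11.09: nonprescription drugs → 0% → €0.00
Storage bin €19.85: other taxable items → 9% → €1.7865
Leather boots €290.40: clothing → 3.25% → €9.438
27" monitor €271.46: electronic goods, buyer-exempt → 0% → €0.00
T-shirt €20.19: clothing → 3.25% → €0.656175
Stainless water bottle €18.26: other taxable items → 9% → €1.6434
First-aid kit €31.54: nonprescription drugs → 0% → €0.00
Snow pants €51.97: clothing → 3.25% → €1.689025
Laundry detergent €14.30: other taxable items → 9% → €1.287
Wireless router €153.81: electronic goods, buyer-exempt → 0% → €0.00
Unrounded tax sum = €16.5001 → €16.50

€16.50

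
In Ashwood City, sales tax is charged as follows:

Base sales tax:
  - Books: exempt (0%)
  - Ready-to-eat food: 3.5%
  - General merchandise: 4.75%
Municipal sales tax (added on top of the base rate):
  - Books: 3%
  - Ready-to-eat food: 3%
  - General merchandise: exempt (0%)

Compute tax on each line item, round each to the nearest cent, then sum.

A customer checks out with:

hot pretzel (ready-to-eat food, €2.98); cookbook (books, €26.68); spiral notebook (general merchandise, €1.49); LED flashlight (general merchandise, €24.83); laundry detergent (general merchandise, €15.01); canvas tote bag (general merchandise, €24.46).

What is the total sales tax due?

€4.11

Hot pretzel €2.98: ready-to-eat food → 3.5% + 3% municipal = 6.5% → €0.19
Cookbook €26.68: books → 0% + 3% municipal = 3% → €0.80
Spiral notebook €1.49: general merchandise → 4.75% + 0% municipal = 4.75% → €0.07
LED flashlight €24.83: general merchandise → 4.75% + 0% municipal = 4.75% → €1.18
Laundry detergent €15.01: general merchandise → 4.75% + 0% municipal = 4.75% → €0.71
Canvas tote bag €24.46: general merchandise → 4.75% + 0% municipal = 4.75% → €1.16
Total tax = €0.19 + €0.80 + €0.07 + €1.18 + €0.71 + €1.16 = €4.11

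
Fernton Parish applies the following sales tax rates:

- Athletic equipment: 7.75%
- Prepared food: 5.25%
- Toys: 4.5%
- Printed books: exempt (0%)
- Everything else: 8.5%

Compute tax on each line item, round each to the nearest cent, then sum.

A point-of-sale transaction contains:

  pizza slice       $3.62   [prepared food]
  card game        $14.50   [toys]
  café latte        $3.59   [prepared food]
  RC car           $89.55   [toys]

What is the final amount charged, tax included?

Pizza slice $3.62: prepared food → 5.25% → $0.19
Card game $14.50: toys → 4.5% → $0.65
Café latte $3.59: prepared food → 5.25% → $0.19
RC car $89.55: toys → 4.5% → $4.03
Subtotal = $111.26; tax = $5.06; total due = $116.32

$116.32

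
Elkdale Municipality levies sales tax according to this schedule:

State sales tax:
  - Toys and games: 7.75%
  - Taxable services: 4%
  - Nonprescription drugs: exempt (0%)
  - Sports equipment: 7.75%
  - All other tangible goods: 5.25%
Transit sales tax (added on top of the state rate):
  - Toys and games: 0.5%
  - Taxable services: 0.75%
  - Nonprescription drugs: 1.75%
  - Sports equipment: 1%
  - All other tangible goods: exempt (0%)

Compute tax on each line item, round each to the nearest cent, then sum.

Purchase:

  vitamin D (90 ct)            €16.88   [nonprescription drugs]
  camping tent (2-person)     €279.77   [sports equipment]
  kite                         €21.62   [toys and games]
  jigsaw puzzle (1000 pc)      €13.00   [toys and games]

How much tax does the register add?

€27.63

Vitamin D (90 ct) €16.88: nonprescription drugs → 0% + 1.75% transit = 1.75% → €0.30
Camping tent (2-person) €279.77: sports equipment → 7.75% + 1% transit = 8.75% → €24.48
Kite €21.62: toys and games → 7.75% + 0.5% transit = 8.25% → €1.78
Jigsaw puzzle (1000 pc) €13.00: toys and games → 7.75% + 0.5% transit = 8.25% → €1.07
Total tax = €0.30 + €24.48 + €1.78 + €1.07 = €27.63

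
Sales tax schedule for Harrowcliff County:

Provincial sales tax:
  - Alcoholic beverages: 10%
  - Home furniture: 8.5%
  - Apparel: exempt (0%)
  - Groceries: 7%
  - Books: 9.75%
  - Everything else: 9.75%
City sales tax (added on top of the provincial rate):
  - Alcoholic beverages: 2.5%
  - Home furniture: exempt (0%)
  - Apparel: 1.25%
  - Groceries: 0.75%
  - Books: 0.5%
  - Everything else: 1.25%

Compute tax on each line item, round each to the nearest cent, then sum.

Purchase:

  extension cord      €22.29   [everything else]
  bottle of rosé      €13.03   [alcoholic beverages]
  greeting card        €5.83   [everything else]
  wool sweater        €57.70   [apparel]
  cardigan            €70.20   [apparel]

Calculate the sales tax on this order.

Extension cord €22.29: everything else → 9.75% + 1.25% city = 11% → €2.45
Bottle of rosé €13.03: alcoholic beverages → 10% + 2.5% city = 12.5% → €1.63
Greeting card €5.83: everything else → 9.75% + 1.25% city = 11% → €0.64
Wool sweater €57.70: apparel → 0% + 1.25% city = 1.25% → €0.72
Cardigan €70.20: apparel → 0% + 1.25% city = 1.25% → €0.88
Total tax = €2.45 + €1.63 + €0.64 + €0.72 + €0.88 = €6.32

€6.32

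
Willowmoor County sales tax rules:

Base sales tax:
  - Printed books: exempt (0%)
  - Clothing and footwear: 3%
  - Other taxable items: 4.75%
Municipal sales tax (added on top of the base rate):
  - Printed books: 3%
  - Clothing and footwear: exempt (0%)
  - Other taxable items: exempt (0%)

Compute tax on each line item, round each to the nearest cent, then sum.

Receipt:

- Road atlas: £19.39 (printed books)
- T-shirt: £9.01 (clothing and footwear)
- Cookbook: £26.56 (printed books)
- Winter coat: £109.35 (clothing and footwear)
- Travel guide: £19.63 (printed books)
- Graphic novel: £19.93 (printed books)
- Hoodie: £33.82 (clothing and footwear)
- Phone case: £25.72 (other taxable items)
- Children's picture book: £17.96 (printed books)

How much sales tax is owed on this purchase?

£8.89

Road atlas £19.39: printed books → 0% + 3% municipal = 3% → £0.58
T-shirt £9.01: clothing and footwear → 3% + 0% municipal = 3% → £0.27
Cookbook £26.56: printed books → 0% + 3% municipal = 3% → £0.80
Winter coat £109.35: clothing and footwear → 3% + 0% municipal = 3% → £3.28
Travel guide £19.63: printed books → 0% + 3% municipal = 3% → £0.59
Graphic novel £19.93: printed books → 0% + 3% municipal = 3% → £0.60
Hoodie £33.82: clothing and footwear → 3% + 0% municipal = 3% → £1.01
Phone case £25.72: other taxable items → 4.75% + 0% municipal = 4.75% → £1.22
Children's picture book £17.96: printed books → 0% + 3% municipal = 3% → £0.54
Total tax = £0.58 + £0.27 + £0.80 + £3.28 + £0.59 + £0.60 + £1.01 + £1.22 + £0.54 = £8.89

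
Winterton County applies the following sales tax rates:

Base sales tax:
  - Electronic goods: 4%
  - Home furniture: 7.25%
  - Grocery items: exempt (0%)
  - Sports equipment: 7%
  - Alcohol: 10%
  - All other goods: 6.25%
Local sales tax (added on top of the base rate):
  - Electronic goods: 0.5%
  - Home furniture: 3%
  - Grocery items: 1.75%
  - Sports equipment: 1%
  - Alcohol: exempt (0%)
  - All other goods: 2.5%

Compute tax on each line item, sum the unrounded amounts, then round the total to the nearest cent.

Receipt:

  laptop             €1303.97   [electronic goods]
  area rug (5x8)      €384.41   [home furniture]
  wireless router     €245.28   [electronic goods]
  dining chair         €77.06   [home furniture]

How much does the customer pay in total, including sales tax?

€2127.74

Laptop €1303.97: electronic goods → 4% + 0.5% local = 4.5% → €58.67865
Area rug (5x8) €384.41: home furniture → 7.25% + 3% local = 10.25% → €39.402025
Wireless router €245.28: electronic goods → 4% + 0.5% local = 4.5% → €11.0376
Dining chair €77.06: home furniture → 7.25% + 3% local = 10.25% → €7.89865
Subtotal = €2010.72; unrounded tax = €117.016925 → €117.02; total due = €2127.74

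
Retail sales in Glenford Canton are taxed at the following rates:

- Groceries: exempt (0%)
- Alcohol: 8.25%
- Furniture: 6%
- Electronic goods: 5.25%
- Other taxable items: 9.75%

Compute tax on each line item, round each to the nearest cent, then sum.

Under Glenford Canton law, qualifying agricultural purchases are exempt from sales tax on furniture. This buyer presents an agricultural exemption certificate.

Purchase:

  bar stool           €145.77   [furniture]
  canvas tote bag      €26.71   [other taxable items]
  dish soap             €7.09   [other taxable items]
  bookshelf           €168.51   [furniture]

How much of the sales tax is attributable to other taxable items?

€3.29

Canvas tote bag €26.71: other taxable items → 9.75% → €2.60
Dish soap €7.09: other taxable items → 9.75% → €0.69
Tax on other taxable items = €2.60 + €0.69 = €3.29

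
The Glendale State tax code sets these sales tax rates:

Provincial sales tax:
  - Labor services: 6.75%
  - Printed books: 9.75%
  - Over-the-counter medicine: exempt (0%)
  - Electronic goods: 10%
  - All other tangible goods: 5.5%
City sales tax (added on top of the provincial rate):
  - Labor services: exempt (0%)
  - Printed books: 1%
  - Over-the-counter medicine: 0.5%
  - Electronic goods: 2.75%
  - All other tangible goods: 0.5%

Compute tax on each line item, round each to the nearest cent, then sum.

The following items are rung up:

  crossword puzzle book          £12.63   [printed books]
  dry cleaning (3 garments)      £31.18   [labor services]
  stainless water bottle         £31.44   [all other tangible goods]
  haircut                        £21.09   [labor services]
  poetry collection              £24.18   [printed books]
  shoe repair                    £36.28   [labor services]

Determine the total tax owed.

£11.82

Crossword puzzle book £12.63: printed books → 9.75% + 1% city = 10.75% → £1.36
Dry cleaning (3 garments) £31.18: labor services → 6.75% + 0% city = 6.75% → £2.10
Stainless water bottle £31.44: all other tangible goods → 5.5% + 0.5% city = 6% → £1.89
Haircut £21.09: labor services → 6.75% + 0% city = 6.75% → £1.42
Poetry collection £24.18: printed books → 9.75% + 1% city = 10.75% → £2.60
Shoe repair £36.28: labor services → 6.75% + 0% city = 6.75% → £2.45
Total tax = £1.36 + £2.10 + £1.89 + £1.42 + £2.60 + £2.45 = £11.82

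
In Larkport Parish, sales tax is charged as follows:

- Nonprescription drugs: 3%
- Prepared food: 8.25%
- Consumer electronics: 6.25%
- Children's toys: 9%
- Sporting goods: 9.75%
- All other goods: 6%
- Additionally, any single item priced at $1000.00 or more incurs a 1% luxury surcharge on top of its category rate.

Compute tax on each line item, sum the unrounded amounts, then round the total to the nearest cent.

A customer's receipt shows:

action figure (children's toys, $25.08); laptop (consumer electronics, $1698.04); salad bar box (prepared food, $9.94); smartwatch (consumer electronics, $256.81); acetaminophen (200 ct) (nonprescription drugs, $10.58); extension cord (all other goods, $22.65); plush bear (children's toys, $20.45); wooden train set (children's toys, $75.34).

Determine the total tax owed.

$152.53

Action figure $25.08: children's toys → 9% → $2.2572
Laptop $1698.04: consumer electronics → 6.25% + 1% surcharge = 7.25% → $123.1079
Salad bar box $9.94: prepared food → 8.25% → $0.82005
Smartwatch $256.81: consumer electronics → 6.25% → $16.050625
Acetaminophen (200 ct) $10.58: nonprescription drugs → 3% → $0.3174
Extension cord $22.65: all other goods → 6% → $1.359
Plush bear $20.45: children's toys → 9% → $1.8405
Wooden train set $75.34: children's toys → 9% → $6.7806
Unrounded tax sum = $152.533275 → $152.53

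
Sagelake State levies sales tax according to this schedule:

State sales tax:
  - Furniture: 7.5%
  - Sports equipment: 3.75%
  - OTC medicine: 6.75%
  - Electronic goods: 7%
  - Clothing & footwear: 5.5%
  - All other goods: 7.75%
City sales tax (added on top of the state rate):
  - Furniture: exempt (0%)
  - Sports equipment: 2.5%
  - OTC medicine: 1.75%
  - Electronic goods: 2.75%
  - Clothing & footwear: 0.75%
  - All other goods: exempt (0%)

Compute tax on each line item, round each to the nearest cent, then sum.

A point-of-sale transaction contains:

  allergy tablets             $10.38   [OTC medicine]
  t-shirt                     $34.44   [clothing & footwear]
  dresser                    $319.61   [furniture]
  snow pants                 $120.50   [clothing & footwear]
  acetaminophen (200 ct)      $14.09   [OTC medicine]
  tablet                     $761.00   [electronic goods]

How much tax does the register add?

$109.93

Allergy tablets $10.38: OTC medicine → 6.75% + 1.75% city = 8.5% → $0.88
T-shirt $34.44: clothing & footwear → 5.5% + 0.75% city = 6.25% → $2.15
Dresser $319.61: furniture → 7.5% + 0% city = 7.5% → $23.97
Snow pants $120.50: clothing & footwear → 5.5% + 0.75% city = 6.25% → $7.53
Acetaminophen (200 ct) $14.09: OTC medicine → 6.75% + 1.75% city = 8.5% → $1.20
Tablet $761.00: electronic goods → 7% + 2.75% city = 9.75% → $74.20
Total tax = $0.88 + $2.15 + $23.97 + $7.53 + $1.20 + $74.20 = $109.93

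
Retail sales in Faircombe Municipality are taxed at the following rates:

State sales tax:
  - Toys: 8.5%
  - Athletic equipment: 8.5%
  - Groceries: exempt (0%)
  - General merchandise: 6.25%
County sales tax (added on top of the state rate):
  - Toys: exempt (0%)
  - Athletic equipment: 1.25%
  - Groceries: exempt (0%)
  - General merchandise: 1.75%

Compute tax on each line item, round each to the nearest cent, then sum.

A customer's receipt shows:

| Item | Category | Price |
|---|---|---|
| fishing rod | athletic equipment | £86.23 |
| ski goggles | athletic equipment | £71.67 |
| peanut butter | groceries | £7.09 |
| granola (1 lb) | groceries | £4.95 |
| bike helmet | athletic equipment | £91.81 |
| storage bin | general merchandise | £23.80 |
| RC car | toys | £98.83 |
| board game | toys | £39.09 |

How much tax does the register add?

£37.97

Fishing rod £86.23: athletic equipment → 8.5% + 1.25% county = 9.75% → £8.41
Ski goggles £71.67: athletic equipment → 8.5% + 1.25% county = 9.75% → £6.99
Peanut butter £7.09: groceries → 0% + 0% county = 0% → £0.00
Granola (1 lb) £4.95: groceries → 0% + 0% county = 0% → £0.00
Bike helmet £91.81: athletic equipment → 8.5% + 1.25% county = 9.75% → £8.95
Storage bin £23.80: general merchandise → 6.25% + 1.75% county = 8% → £1.90
RC car £98.83: toys → 8.5% + 0% county = 8.5% → £8.40
Board game £39.09: toys → 8.5% + 0% county = 8.5% → £3.32
Total tax = £8.41 + £6.99 + £8.95 + £1.90 + £8.40 + £3.32 = £37.97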